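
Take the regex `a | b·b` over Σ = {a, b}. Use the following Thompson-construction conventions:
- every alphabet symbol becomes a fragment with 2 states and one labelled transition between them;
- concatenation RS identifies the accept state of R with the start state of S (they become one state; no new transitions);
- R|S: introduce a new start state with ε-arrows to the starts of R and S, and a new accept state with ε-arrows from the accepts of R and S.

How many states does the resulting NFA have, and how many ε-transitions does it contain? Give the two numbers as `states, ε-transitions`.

By structural recursion:
Each of the 3 symbol leaves contributes 2 states and 0 ε-transitions.
  b·b = 3 states, 0 ε-transitions
  a | b·b = 7 states, 4 ε-transitions

7, 4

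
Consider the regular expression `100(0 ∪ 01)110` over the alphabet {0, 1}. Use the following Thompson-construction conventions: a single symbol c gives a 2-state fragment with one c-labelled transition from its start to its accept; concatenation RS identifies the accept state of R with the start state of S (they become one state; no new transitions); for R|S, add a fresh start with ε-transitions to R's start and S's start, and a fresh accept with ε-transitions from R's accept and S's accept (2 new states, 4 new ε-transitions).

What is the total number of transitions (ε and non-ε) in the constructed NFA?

13

Recursing over subexpressions:
Each of the 9 symbol leaves contributes 1 transition (1 symbol, 0 ε).
  01 → 2 transitions (2 symbol, 0 ε)
  0 ∪ 01 → 7 transitions (3 symbol, 4 ε)
  100(0 ∪ 01)110 → 13 transitions (9 symbol, 4 ε)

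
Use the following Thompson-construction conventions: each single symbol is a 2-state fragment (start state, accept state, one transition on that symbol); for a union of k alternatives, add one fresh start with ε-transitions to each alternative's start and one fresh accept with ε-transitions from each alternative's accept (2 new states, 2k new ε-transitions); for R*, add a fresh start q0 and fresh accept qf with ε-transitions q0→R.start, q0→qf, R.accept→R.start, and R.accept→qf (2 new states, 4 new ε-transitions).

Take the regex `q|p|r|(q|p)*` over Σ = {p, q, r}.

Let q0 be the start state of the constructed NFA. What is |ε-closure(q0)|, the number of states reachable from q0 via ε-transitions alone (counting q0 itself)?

10

Work bottom-up. For each fragment F, track |ε-closure(F.start)| and whether F's accept lies in that closure (i.e. whether F accepts ε). A single-symbol fragment has closure size 1 and does not accept ε.
  q|p — new start ε-reaches every alternative's start; none of them accept ε, so the new accept is not reached: |closure| = 1 + 1 + 1 = 3
  (q|p)* — |closure| = 1 (new start) + 3 (body) + 1 (new accept) = 5
  q|p|r|(q|p)* — |closure| = 1 (new start) + (1 + 1 + 1 + 5) + 1 (new accept, since some branch ε-reaches its own accept) = 10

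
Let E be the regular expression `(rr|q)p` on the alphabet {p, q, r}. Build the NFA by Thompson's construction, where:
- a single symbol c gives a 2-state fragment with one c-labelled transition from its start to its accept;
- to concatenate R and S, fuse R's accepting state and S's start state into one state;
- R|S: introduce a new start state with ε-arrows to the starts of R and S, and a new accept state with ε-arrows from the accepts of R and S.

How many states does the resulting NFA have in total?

By structural recursion:
Each of the 4 symbol leaves contributes a 2-state fragment.
  rr — 3 states
  rr|q — 7 states
  (rr|q)p — 8 states

8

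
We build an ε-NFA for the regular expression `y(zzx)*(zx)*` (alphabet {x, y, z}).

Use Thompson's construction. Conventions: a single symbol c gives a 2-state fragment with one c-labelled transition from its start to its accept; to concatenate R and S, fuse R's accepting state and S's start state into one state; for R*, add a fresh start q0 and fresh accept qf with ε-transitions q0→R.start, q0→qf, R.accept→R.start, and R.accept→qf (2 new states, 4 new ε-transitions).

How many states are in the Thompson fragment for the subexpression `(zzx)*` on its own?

6

Fragment for `(zzx)*`:
Each of the 3 symbol leaves contributes a 2-state fragment.
  zzx = 4 states
  (zzx)* = 6 states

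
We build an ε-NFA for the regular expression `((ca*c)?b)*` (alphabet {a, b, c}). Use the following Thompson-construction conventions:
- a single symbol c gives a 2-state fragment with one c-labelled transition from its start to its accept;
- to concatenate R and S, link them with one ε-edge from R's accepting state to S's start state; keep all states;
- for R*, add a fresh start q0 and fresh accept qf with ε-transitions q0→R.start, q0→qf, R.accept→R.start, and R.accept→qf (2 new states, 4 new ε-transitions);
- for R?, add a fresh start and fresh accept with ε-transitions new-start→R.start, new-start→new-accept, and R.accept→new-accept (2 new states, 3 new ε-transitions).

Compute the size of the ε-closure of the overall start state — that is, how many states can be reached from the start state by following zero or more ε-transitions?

6

Compute the ε-closure size of each fragment's start state recursively; a symbol fragment's start has no outgoing ε-edge, so its closure is just itself (size 1).
  a* : the star's fresh start ε-reaches both the body's start and the fresh accept: C = 2 + 1 = 3
  ca*c : C equals the left operand's closure size = 1 (its accept is not ε-reachable, so the closure stops there)
  (ca*c)? : new start has ε-edges to the inner start and to the new accept, so C = 2 + 1 = 3
  (ca*c)?b : C = 3 + 1 = 4 (closure spills across the concat boundary because the left factor accepts ε)
  ((ca*c)?b)* : C = 1 (new start) + 4 (body) + 1 (new accept) = 6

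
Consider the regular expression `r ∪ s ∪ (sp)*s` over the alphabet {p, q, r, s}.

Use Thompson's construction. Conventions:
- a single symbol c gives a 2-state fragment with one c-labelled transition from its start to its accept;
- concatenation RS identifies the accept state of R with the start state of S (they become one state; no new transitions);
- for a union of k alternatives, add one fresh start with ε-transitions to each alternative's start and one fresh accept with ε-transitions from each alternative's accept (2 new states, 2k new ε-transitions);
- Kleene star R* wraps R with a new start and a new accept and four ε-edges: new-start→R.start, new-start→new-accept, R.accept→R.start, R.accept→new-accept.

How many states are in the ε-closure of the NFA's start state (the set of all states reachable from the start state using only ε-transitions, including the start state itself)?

6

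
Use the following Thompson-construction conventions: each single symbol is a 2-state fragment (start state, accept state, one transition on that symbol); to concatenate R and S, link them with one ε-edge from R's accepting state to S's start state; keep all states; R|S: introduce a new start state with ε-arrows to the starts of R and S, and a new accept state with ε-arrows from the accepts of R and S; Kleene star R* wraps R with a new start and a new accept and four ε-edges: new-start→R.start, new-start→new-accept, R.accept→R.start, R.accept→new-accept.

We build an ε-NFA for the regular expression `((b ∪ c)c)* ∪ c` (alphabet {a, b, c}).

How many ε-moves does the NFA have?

Bottom-up over the parse tree:
Each of the 4 symbol leaves contributes 0 ε-transitions.
  b ∪ c = 4 ε-transitions
  (b ∪ c)c = 5 ε-transitions
  ((b ∪ c)c)* = 9 ε-transitions
  ((b ∪ c)c)* ∪ c = 13 ε-transitions

13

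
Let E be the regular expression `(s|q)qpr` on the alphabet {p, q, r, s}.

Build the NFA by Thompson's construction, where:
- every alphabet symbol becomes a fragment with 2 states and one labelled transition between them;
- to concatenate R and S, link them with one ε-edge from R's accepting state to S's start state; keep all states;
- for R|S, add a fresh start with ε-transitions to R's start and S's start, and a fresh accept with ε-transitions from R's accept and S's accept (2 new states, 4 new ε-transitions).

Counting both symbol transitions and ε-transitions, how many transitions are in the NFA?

12

Bottom-up over the parse tree:
Each of the 5 symbol leaves contributes 1 transition (1 symbol, 0 ε).
  s|q = 6 transitions (2 symbol, 4 ε)
  (s|q)qpr = 12 transitions (5 symbol, 7 ε)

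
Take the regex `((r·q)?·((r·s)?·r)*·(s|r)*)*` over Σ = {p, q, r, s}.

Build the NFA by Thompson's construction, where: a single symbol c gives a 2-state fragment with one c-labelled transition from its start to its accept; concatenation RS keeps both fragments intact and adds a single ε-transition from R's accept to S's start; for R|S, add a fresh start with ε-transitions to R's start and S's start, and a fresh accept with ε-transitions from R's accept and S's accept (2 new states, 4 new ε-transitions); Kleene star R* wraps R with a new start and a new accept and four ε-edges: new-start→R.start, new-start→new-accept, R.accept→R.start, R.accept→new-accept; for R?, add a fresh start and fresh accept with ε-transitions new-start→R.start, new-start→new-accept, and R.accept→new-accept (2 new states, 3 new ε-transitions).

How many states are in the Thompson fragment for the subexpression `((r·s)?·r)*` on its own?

10

Fragment for `((r·s)?·r)*`:
Each of the 3 symbol leaves contributes a 2-state fragment.
  r·s = 4 states
  (r·s)? = 6 states
  (r·s)?·r = 8 states
  ((r·s)?·r)* = 10 states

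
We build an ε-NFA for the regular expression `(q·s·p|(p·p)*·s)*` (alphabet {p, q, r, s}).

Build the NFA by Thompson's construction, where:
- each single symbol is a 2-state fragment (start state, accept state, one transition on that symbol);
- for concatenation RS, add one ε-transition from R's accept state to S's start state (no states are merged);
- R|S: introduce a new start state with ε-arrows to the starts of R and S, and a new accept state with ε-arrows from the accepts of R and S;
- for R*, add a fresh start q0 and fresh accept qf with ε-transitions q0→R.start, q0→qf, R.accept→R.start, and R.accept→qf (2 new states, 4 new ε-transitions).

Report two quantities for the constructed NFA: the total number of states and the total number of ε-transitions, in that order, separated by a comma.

Per subexpression:
Each of the 6 symbol leaves contributes 2 states and 0 ε-transitions.
  q·s·p → 6 states, 2 ε-transitions
  p·p → 4 states, 1 ε-transition
  (p·p)* → 6 states, 5 ε-transitions
  (p·p)*·s → 8 states, 6 ε-transitions
  q·s·p|(p·p)*·s → 16 states, 12 ε-transitions
  (q·s·p|(p·p)*·s)* → 18 states, 16 ε-transitions

18, 16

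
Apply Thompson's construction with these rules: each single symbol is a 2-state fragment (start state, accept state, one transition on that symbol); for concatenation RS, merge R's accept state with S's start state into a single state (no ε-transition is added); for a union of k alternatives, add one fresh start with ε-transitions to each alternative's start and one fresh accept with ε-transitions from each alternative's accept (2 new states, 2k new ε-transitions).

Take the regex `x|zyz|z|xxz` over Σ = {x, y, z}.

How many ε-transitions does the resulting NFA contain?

Bottom-up over the parse tree:
Each of the 8 symbol leaves contributes 0 ε-transitions.
  zyz : 0 ε-transitions
  xxz : 0 ε-transitions
  x|zyz|z|xxz : 8 ε-transitions

8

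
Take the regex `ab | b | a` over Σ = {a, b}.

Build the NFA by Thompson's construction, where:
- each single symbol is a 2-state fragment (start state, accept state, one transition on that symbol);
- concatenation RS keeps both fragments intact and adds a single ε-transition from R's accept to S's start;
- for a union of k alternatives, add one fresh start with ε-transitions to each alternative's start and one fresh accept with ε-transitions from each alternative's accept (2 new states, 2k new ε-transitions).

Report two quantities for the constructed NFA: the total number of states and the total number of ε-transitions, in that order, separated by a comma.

Bottom-up over the parse tree:
Each of the 4 symbol leaves contributes 2 states and 0 ε-transitions.
  ab → 4 states, 1 ε-transition
  ab | b | a → 10 states, 7 ε-transitions

10, 7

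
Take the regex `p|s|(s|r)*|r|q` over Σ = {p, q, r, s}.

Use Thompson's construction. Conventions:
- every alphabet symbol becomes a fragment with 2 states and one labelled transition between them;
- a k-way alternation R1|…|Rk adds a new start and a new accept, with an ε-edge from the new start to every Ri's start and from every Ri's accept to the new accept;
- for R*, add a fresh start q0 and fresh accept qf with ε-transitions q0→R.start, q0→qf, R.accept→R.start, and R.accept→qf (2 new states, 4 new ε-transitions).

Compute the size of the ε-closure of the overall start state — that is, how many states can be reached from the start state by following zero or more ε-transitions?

11

Let C(F) = |ε-closure(F.start)| within fragment F, and note whether F accepts ε. Symbol fragments have C = 1 and do not accept ε. Then:
  s|r → C = 1 + 1 + 1 = 3 (the new accept is not ε-reachable since no branch accepts ε)
  (s|r)* → the star's fresh start ε-reaches both the body's start and the fresh accept: C = 2 + 3 = 5
  p|s|(s|r)*|r|q → new start ε-reaches every alternative's start; at least one alternative accepts ε, so the union's new accept is reached too: C = 1 + 1 + 1 + 5 + 1 + 1 + 1 = 11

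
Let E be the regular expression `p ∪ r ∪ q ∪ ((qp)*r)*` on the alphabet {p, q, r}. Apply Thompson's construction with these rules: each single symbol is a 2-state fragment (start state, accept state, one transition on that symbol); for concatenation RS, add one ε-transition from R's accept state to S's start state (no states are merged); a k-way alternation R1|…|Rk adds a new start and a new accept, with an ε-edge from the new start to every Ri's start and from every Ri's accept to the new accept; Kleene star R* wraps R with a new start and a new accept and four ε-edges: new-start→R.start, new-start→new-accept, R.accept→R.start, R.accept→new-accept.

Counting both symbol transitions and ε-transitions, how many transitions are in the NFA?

24

Bottom-up over the parse tree:
Each of the 6 symbol leaves contributes 1 transition (1 symbol, 0 ε).
  qp — 3 transitions (2 symbol, 1 ε)
  (qp)* — 7 transitions (2 symbol, 5 ε)
  (qp)*r — 9 transitions (3 symbol, 6 ε)
  ((qp)*r)* — 13 transitions (3 symbol, 10 ε)
  p ∪ r ∪ q ∪ ((qp)*r)* — 24 transitions (6 symbol, 18 ε)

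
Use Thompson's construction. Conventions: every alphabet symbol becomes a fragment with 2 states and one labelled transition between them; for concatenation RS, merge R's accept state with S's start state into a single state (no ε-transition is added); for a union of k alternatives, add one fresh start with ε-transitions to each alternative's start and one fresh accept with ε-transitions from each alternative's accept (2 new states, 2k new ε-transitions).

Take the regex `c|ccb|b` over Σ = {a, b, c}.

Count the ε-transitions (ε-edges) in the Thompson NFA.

6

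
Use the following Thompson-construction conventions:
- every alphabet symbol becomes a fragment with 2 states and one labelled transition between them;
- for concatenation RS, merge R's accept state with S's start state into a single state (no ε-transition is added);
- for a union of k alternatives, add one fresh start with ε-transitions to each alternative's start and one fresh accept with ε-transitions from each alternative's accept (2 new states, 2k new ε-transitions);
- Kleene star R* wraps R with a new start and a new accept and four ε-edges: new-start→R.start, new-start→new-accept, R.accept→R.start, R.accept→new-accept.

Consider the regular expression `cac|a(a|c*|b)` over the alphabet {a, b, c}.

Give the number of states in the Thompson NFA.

17

Recursing over subexpressions:
Each of the 7 symbol leaves contributes a 2-state fragment.
  cac : 4 states
  c* : 4 states
  a|c*|b : 10 states
  a(a|c*|b) : 11 states
  cac|a(a|c*|b) : 17 states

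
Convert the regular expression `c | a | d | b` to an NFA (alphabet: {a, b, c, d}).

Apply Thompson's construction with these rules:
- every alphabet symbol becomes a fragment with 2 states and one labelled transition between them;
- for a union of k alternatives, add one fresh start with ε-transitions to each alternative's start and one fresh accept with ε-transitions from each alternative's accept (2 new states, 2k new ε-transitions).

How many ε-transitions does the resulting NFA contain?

Building bottom-up:
Each of the 4 symbol leaves contributes 0 ε-transitions.
  c | a | d | b = 8 ε-transitions

8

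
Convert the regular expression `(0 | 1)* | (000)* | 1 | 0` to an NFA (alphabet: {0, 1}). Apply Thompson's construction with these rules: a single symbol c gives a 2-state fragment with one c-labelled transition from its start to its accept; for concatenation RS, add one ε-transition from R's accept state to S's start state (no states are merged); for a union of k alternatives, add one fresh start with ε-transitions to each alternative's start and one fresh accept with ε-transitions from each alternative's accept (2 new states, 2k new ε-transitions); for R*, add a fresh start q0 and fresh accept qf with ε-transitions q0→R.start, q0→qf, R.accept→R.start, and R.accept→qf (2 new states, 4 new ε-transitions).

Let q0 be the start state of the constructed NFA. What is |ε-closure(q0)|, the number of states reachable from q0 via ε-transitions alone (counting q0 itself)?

12

Work bottom-up. For each fragment F, track |ε-closure(F.start)| and whether F's accept lies in that closure (i.e. whether F accepts ε). A single-symbol fragment has closure size 1 and does not accept ε.
  0 | 1 — C = 1 + 1 + 1 = 3 (the new accept is not ε-reachable since no branch accepts ε)
  (0 | 1)* — new start has ε-edges to the inner start and to the new accept, so C = 2 + 3 = 5
  000 — C equals the left operand's closure size = 1 (its accept is not ε-reachable, so the closure stops there)
  (000)* — the star's fresh start ε-reaches both the body's start and the fresh accept: C = 2 + 1 = 3
  (0 | 1)* | (000)* | 1 | 0 — new start ε-reaches every alternative's start; at least one alternative accepts ε, so the union's new accept is reached too: C = 1 + 5 + 3 + 1 + 1 + 1 = 12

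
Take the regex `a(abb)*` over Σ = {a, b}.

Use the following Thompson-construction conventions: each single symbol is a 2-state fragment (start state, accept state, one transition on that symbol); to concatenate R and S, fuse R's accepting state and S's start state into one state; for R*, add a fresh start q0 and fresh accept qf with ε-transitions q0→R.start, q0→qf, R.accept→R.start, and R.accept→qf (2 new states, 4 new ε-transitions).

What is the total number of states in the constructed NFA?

7

By structural recursion:
Each of the 4 symbol leaves contributes a 2-state fragment.
  abb → 4 states
  (abb)* → 6 states
  a(abb)* → 7 states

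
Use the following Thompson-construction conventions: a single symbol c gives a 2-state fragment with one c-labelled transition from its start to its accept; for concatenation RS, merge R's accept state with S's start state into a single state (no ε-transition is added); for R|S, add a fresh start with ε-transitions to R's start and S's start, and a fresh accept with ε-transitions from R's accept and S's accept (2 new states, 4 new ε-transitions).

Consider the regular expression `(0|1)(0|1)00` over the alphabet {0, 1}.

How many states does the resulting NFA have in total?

Recursing over subexpressions:
Each of the 6 symbol leaves contributes a 2-state fragment.
  0|1 = 6 states
  0|1 = 6 states
  (0|1)(0|1)00 = 13 states

13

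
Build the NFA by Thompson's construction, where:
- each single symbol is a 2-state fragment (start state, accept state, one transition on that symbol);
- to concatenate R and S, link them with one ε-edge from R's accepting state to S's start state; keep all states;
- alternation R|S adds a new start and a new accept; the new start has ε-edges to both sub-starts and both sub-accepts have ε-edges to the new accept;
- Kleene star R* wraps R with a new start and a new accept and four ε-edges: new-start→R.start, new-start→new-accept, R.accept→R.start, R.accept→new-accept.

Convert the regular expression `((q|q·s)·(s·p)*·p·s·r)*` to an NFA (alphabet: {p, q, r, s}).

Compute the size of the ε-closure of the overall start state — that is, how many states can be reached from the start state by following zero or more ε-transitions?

5

Compute the ε-closure size of each fragment's start state recursively; a symbol fragment's start has no outgoing ε-edge, so its closure is just itself (size 1).
  q·s : same as the first factor's closure: C = 1
  q|q·s : C = 1 + 1 + 1 = 3 (the new accept is not ε-reachable since no branch accepts ε)
  s·p : C equals the left operand's closure size = 1 (its accept is not ε-reachable, so the closure stops there)
  (s·p)* : the star's fresh start ε-reaches both the body's start and the fresh accept: C = 2 + 1 = 3
  (q|q·s)·(s·p)*·p·s·r : C equals the left operand's closure size = 3 (its accept is not ε-reachable, so the closure stops there)
  ((q|q·s)·(s·p)*·p·s·r)* : C = 1 (new start) + 3 (body) + 1 (new accept) = 5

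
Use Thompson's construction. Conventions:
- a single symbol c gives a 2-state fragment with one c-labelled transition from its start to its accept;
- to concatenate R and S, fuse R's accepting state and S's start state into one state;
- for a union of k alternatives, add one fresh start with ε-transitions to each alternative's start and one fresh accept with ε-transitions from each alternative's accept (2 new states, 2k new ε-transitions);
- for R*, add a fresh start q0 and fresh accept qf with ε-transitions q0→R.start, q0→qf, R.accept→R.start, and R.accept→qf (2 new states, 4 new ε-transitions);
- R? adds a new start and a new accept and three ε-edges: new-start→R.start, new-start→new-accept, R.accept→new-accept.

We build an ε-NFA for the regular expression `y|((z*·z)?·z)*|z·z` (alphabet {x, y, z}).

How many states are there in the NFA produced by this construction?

By structural recursion:
Each of the 6 symbol leaves contributes a 2-state fragment.
  z* → 4 states
  z*·z → 5 states
  (z*·z)? → 7 states
  (z*·z)?·z → 8 states
  ((z*·z)?·z)* → 10 states
  z·z → 3 states
  y|((z*·z)?·z)*|z·z → 17 states

17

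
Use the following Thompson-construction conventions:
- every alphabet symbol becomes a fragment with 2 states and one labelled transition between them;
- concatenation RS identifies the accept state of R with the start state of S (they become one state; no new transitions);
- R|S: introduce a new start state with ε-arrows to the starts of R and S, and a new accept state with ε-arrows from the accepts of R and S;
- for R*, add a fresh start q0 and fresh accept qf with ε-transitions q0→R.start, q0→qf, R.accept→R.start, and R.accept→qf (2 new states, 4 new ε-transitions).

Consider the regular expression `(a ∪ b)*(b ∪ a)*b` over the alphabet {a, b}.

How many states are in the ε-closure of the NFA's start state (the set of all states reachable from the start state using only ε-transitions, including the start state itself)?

9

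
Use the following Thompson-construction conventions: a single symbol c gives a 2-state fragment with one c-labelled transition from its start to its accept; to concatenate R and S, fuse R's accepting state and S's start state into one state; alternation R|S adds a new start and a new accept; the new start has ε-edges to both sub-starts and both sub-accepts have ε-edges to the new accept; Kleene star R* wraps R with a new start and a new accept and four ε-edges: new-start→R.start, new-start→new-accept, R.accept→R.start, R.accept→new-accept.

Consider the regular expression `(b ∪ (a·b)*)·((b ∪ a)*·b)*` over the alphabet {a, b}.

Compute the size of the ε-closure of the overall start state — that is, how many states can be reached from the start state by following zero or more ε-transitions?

Compute the ε-closure size of each fragment's start state recursively; a symbol fragment's start has no outgoing ε-edge, so its closure is just itself (size 1).
  a·b — same as the first factor's closure: C = 1
  (a·b)* — the star's fresh start ε-reaches both the body's start and the fresh accept: C = 2 + 1 = 3
  b ∪ (a·b)* — new start ε-reaches every alternative's start; at least one alternative accepts ε, so the union's new accept is reached too: C = 1 + 1 + 3 + 1 = 6
  b ∪ a — new start ε-reaches every alternative's start; none of them accept ε, so the new accept is not reached: C = 1 + 1 + 1 = 3
  (b ∪ a)* — the star's fresh start ε-reaches both the body's start and the fresh accept: C = 2 + 3 = 5
  (b ∪ a)*·b — C = 5 + (1−1) = 5 (closure spills across the concat boundary because the left factor accepts ε)
  ((b ∪ a)*·b)* — the star's fresh start ε-reaches both the body's start and the fresh accept: C = 2 + 5 = 7
  (b ∪ (a·b)*)·((b ∪ a)*·b)* — the left operand accepts ε, so the closure extends into the next operand (the shared merged state is already counted); C = 6 + (7−1) = 12

12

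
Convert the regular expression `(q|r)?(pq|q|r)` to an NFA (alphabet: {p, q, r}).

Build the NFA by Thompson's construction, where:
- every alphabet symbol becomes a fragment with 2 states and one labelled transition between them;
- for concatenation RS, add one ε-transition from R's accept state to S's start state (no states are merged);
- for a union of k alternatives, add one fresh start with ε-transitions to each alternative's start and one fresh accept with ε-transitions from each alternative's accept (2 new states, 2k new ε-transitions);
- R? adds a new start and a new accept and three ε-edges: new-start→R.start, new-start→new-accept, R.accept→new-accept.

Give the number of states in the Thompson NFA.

18

Building bottom-up:
Each of the 6 symbol leaves contributes a 2-state fragment.
  q|r : 6 states
  (q|r)? : 8 states
  pq : 4 states
  pq|q|r : 10 states
  (q|r)?(pq|q|r) : 18 states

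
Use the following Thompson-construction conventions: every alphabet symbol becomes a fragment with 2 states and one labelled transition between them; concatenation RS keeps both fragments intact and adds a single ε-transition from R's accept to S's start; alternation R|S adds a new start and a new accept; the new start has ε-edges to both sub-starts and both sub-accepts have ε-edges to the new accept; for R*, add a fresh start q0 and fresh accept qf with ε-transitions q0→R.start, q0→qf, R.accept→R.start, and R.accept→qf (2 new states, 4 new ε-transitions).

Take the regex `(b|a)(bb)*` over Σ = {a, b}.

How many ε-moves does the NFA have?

10

Recursing over subexpressions:
Each of the 4 symbol leaves contributes 0 ε-transitions.
  b|a → 4 ε-transitions
  bb → 1 ε-transition
  (bb)* → 5 ε-transitions
  (b|a)(bb)* → 10 ε-transitions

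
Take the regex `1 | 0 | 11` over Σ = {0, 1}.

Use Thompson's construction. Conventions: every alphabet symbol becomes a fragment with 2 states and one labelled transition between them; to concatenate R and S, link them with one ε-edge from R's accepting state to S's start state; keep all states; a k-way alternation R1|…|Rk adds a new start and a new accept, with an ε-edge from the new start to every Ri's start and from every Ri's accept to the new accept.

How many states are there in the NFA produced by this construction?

10

Bottom-up over the parse tree:
Each of the 4 symbol leaves contributes a 2-state fragment.
  11 — 4 states
  1 | 0 | 11 — 10 states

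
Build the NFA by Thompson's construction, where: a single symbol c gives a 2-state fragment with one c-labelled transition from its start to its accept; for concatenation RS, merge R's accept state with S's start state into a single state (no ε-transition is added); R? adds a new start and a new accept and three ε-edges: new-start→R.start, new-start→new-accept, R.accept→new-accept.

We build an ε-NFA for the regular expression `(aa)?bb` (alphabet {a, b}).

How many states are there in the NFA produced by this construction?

Per subexpression:
Each of the 4 symbol leaves contributes a 2-state fragment.
  aa → 3 states
  (aa)? → 5 states
  (aa)?bb → 7 states

7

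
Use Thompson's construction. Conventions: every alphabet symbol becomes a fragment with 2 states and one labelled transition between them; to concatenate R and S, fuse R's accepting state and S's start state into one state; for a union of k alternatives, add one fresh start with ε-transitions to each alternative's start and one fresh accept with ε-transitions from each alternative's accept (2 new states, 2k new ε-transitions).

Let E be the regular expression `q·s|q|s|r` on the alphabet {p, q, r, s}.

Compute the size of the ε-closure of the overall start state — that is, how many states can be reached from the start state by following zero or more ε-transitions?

5

Compute the ε-closure size of each fragment's start state recursively; a symbol fragment's start has no outgoing ε-edge, so its closure is just itself (size 1).
  q·s → same as the first factor's closure: |closure| = 1
  q·s|q|s|r → new start ε-reaches every alternative's start; none of them accept ε, so the new accept is not reached: |closure| = 1 + 1 + 1 + 1 + 1 = 5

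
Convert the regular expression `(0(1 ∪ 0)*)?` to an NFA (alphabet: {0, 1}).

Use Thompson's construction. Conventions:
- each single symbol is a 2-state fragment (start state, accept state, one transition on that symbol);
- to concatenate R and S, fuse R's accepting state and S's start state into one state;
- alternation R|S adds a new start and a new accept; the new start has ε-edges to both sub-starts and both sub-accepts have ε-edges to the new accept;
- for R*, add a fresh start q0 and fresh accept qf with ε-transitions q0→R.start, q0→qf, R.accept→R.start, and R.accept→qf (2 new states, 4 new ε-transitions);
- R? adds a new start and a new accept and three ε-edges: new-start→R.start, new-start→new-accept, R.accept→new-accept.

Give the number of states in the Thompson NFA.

By structural recursion:
Each of the 3 symbol leaves contributes a 2-state fragment.
  1 ∪ 0 → 6 states
  (1 ∪ 0)* → 8 states
  0(1 ∪ 0)* → 9 states
  (0(1 ∪ 0)*)? → 11 states

11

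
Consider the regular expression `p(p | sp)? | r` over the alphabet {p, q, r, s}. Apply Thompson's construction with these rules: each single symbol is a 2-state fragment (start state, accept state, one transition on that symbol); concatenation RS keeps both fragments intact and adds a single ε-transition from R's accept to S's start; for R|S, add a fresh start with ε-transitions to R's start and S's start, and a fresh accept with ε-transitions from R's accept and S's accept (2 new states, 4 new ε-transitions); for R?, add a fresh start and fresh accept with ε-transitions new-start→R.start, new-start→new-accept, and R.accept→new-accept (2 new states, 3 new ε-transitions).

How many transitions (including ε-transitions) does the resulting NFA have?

Recursing over subexpressions:
Each of the 5 symbol leaves contributes 1 transition (1 symbol, 0 ε).
  sp — 3 transitions (2 symbol, 1 ε)
  p | sp — 8 transitions (3 symbol, 5 ε)
  (p | sp)? — 11 transitions (3 symbol, 8 ε)
  p(p | sp)? — 13 transitions (4 symbol, 9 ε)
  p(p | sp)? | r — 18 transitions (5 symbol, 13 ε)

18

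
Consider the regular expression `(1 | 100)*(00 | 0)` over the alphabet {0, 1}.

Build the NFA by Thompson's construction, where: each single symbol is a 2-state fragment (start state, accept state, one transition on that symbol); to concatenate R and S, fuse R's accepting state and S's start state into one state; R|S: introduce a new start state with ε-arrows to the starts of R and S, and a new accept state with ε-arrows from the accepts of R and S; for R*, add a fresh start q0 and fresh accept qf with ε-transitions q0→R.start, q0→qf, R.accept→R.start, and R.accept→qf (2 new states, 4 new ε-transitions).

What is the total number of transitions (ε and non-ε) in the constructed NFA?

19

By structural recursion:
Each of the 7 symbol leaves contributes 1 transition (1 symbol, 0 ε).
  100 — 3 transitions (3 symbol, 0 ε)
  1 | 100 — 8 transitions (4 symbol, 4 ε)
  (1 | 100)* — 12 transitions (4 symbol, 8 ε)
  00 — 2 transitions (2 symbol, 0 ε)
  00 | 0 — 7 transitions (3 symbol, 4 ε)
  (1 | 100)*(00 | 0) — 19 transitions (7 symbol, 12 ε)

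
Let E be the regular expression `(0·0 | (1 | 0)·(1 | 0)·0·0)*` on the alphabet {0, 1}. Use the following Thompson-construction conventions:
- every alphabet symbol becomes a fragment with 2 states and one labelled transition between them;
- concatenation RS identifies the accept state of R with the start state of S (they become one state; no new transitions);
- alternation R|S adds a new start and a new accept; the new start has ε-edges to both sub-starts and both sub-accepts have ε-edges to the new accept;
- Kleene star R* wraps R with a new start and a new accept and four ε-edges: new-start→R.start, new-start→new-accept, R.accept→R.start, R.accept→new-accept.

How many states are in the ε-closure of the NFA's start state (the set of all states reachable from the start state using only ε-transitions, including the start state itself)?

7

Let C(F) = |ε-closure(F.start)| within fragment F, and note whether F accepts ε. Symbol fragments have C = 1 and do not accept ε. Then:
  0·0 — |ε-closure| equals the left operand's closure size = 1 (its accept is not ε-reachable, so the closure stops there)
  1 | 0 — |ε-closure| = 1 + 1 + 1 = 3 (the new accept is not ε-reachable since no branch accepts ε)
  1 | 0 — new start ε-reaches every alternative's start; none of them accept ε, so the new accept is not reached: |ε-closure| = 1 + 1 + 1 = 3
  (1 | 0)·(1 | 0)·0·0 — |ε-closure| equals the left operand's closure size = 3 (its accept is not ε-reachable, so the closure stops there)
  0·0 | (1 | 0)·(1 | 0)·0·0 — |ε-closure| = 1 + 1 + 3 = 5 (the new accept is not ε-reachable since no branch accepts ε)
  (0·0 | (1 | 0)·(1 | 0)·0·0)* — |ε-closure| = 1 (new start) + 5 (body) + 1 (new accept) = 7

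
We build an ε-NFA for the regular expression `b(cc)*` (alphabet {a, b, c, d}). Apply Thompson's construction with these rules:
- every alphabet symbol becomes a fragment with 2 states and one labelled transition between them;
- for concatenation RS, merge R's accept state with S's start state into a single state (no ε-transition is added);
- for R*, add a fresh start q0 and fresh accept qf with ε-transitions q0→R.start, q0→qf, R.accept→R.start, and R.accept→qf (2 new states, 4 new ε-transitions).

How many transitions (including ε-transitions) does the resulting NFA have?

7

Recursing over subexpressions:
Each of the 3 symbol leaves contributes 1 transition (1 symbol, 0 ε).
  cc → 2 transitions (2 symbol, 0 ε)
  (cc)* → 6 transitions (2 symbol, 4 ε)
  b(cc)* → 7 transitions (3 symbol, 4 ε)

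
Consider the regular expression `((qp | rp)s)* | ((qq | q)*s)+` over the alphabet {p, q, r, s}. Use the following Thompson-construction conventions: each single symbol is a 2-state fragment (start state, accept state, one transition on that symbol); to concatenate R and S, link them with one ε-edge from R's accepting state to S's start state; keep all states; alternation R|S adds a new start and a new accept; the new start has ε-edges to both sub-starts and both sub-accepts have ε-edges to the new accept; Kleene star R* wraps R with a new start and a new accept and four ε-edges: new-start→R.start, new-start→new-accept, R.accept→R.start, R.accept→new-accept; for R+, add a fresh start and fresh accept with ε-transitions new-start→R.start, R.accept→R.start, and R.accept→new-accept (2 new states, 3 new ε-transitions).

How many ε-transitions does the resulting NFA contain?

28

Per subexpression:
Each of the 9 symbol leaves contributes 0 ε-transitions.
  qp — 1 ε-transition
  rp — 1 ε-transition
  qp | rp — 6 ε-transitions
  (qp | rp)s — 7 ε-transitions
  ((qp | rp)s)* — 11 ε-transitions
  qq — 1 ε-transition
  qq | q — 5 ε-transitions
  (qq | q)* — 9 ε-transitions
  (qq | q)*s — 10 ε-transitions
  ((qq | q)*s)+ — 13 ε-transitions
  ((qp | rp)s)* | ((qq | q)*s)+ — 28 ε-transitions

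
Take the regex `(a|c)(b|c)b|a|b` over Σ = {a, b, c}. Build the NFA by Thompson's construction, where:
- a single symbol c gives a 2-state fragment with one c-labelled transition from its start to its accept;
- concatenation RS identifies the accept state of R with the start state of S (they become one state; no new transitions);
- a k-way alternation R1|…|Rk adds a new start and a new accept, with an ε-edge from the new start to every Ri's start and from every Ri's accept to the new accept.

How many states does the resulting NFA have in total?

18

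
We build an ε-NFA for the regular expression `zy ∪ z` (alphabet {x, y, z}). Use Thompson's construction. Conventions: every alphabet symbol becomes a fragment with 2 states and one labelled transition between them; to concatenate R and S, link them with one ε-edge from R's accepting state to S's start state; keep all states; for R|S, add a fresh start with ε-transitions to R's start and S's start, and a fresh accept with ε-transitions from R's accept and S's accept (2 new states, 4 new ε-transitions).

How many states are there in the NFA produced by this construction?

Per subexpression:
Each of the 3 symbol leaves contributes a 2-state fragment.
  zy : 4 states
  zy ∪ z : 8 states

8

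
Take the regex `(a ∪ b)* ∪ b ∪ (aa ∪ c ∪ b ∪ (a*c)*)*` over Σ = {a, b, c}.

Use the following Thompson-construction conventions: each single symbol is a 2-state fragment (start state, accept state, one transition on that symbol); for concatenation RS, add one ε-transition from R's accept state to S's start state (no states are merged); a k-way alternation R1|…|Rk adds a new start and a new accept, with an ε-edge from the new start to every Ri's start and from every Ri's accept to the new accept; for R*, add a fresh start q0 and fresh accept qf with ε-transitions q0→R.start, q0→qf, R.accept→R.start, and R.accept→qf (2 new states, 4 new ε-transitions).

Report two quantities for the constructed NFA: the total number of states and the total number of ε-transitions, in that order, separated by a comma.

Building bottom-up:
Each of the 9 symbol leaves contributes 2 states and 0 ε-transitions.
  a ∪ b : 6 states, 4 ε-transitions
  (a ∪ b)* : 8 states, 8 ε-transitions
  aa : 4 states, 1 ε-transition
  a* : 4 states, 4 ε-transitions
  a*c : 6 states, 5 ε-transitions
  (a*c)* : 8 states, 9 ε-transitions
  aa ∪ c ∪ b ∪ (a*c)* : 18 states, 18 ε-transitions
  (aa ∪ c ∪ b ∪ (a*c)*)* : 20 states, 22 ε-transitions
  (a ∪ b)* ∪ b ∪ (aa ∪ c ∪ b ∪ (a*c)*)* : 32 states, 36 ε-transitions

32, 36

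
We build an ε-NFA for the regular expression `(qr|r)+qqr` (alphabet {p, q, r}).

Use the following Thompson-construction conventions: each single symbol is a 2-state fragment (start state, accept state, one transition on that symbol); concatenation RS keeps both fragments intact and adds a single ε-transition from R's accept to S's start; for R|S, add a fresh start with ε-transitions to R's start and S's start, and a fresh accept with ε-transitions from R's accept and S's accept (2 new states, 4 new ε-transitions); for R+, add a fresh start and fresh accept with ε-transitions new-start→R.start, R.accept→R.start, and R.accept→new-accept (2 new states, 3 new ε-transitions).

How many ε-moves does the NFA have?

Building bottom-up:
Each of the 6 symbol leaves contributes 0 ε-transitions.
  qr : 1 ε-transition
  qr|r : 5 ε-transitions
  (qr|r)+ : 8 ε-transitions
  (qr|r)+qqr : 11 ε-transitions

11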